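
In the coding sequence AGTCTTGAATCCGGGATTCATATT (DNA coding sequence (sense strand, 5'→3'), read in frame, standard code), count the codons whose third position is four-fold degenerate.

3

Codon 1 AGT (Ser): third position 2-fold.
Codon 2 CTT (Leu): third position 4-fold.
Codon 3 GAA (Glu): third position 2-fold.
Codon 4 TCC (Ser): third position 4-fold.
Codon 5 GGG (Gly): third position 4-fold.
Codon 6 ATT (Ile): third position 3-fold.
Codon 7 CAT (His): third position 2-fold.
Codon 8 ATT (Ile): third position 3-fold.
Four-fold degenerate third positions: 3.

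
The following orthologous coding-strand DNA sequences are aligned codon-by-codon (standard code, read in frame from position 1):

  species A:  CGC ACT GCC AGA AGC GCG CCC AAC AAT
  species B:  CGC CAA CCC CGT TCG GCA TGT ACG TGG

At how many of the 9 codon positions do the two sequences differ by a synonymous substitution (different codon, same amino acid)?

3

Codon 1: CGC Arg / CGC Arg — identical.
Codon 2: ACT Thr / CAA Gln — nonsynonymous.
Codon 3: GCC Ala / CCC Pro — nonsynonymous.
Codon 4: AGA Arg / CGT Arg — synonymous.
Codon 5: AGC Ser / TCG Ser — synonymous.
Codon 6: GCG Ala / GCA Ala — synonymous.
Codon 7: CCC Pro / TGT Cys — nonsynonymous.
Codon 8: AAC Asn / ACG Thr — nonsynonymous.
Codon 9: AAT Asn / TGG Trp — nonsynonymous.
Synonymous differences: 3.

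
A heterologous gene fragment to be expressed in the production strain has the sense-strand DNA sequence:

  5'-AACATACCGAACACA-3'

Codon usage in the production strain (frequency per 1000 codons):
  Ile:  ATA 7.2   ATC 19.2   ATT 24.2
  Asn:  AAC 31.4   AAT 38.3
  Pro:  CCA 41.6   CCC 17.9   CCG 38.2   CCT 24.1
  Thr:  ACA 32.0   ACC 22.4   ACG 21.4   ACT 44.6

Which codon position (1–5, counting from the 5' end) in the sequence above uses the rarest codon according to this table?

2

Codon 1 AAC (Asn): 31.4 per 1000.
Codon 2 ATA (Ile): 7.2 per 1000.
Codon 3 CCG (Pro): 38.2 per 1000.
Codon 4 AAC (Asn): 31.4 per 1000.
Codon 5 ACA (Thr): 32.0 per 1000.
Lowest frequency is 7.2 at codon 2.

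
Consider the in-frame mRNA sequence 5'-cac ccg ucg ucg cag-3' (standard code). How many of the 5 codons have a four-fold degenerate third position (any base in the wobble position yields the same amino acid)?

3

Codon 1 CAC (His): third position 2-fold.
Codon 2 CCG (Pro): third position 4-fold.
Codon 3 UCG (Ser): third position 4-fold.
Codon 4 UCG (Ser): third position 4-fold.
Codon 5 CAG (Gln): third position 2-fold.
Four-fold degenerate third positions: 3.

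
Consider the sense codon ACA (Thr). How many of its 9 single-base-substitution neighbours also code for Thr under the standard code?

3

Position 1: none → 0 synonymous.
Position 2: none → 0 synonymous.
Position 3: ACU, ACC, ACG → 3 synonymous.
Total: 0 + 0 + 3 = 3.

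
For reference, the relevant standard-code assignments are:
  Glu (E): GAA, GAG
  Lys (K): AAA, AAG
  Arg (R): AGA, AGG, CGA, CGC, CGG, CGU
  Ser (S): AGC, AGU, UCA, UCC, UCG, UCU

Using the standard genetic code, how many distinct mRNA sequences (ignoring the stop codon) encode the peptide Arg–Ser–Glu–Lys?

144

Arg: 6 codons.
Ser: 6 codons.
Glu: 2 codons.
Lys: 2 codons.
6 × 6 × 2 × 2 = 144.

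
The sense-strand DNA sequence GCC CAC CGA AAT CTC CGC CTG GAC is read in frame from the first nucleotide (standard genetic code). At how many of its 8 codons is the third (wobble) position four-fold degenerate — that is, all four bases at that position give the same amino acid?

5

Codon 1 GCC (Ala): third position 4-fold.
Codon 2 CAC (His): third position 2-fold.
Codon 3 CGA (Arg): third position 4-fold.
Codon 4 AAT (Asn): third position 2-fold.
Codon 5 CTC (Leu): third position 4-fold.
Codon 6 CGC (Arg): third position 4-fold.
Codon 7 CTG (Leu): third position 4-fold.
Codon 8 GAC (Asp): third position 2-fold.
Four-fold degenerate third positions: 5.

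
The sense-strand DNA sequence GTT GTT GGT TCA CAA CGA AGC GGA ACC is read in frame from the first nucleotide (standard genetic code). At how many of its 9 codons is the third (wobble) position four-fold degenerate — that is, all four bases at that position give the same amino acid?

7

Codon 1 GTT (Val): third position 4-fold.
Codon 2 GTT (Val): third position 4-fold.
Codon 3 GGT (Gly): third position 4-fold.
Codon 4 TCA (Ser): third position 4-fold.
Codon 5 CAA (Gln): third position 2-fold.
Codon 6 CGA (Arg): third position 4-fold.
Codon 7 AGC (Ser): third position 2-fold.
Codon 8 GGA (Gly): third position 4-fold.
Codon 9 ACC (Thr): third position 4-fold.
Four-fold degenerate third positions: 7.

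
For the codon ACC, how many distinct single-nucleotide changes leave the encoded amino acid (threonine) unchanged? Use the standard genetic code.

3

Position 1: none → 0 synonymous.
Position 2: none → 0 synonymous.
Position 3: ACU, ACA, ACG → 3 synonymous.
Total: 0 + 0 + 3 = 3.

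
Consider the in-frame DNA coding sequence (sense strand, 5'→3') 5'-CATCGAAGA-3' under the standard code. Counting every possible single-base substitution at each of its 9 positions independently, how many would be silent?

7

Codon 1 (CAT, His): 1 synonymous substitution.
Codon 2 (CGA, Arg): 4 synonymous substitutions.
Codon 3 (AGA, Arg): 2 synonymous substitutions.
Total: 1 + 4 + 2 = 7.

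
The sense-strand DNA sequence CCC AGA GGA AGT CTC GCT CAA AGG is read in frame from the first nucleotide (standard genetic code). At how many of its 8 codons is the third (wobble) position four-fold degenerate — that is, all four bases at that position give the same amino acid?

4

Codon 1 CCC (Pro): third position 4-fold.
Codon 2 AGA (Arg): third position 2-fold.
Codon 3 GGA (Gly): third position 4-fold.
Codon 4 AGT (Ser): third position 2-fold.
Codon 5 CTC (Leu): third position 4-fold.
Codon 6 GCT (Ala): third position 4-fold.
Codon 7 CAA (Gln): third position 2-fold.
Codon 8 AGG (Arg): third position 2-fold.
Four-fold degenerate third positions: 4.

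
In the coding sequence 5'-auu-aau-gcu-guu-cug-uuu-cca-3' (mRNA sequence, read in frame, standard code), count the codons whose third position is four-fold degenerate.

4

Codon 1 AUU (Ile): third position 3-fold.
Codon 2 AAU (Asn): third position 2-fold.
Codon 3 GCU (Ala): third position 4-fold.
Codon 4 GUU (Val): third position 4-fold.
Codon 5 CUG (Leu): third position 4-fold.
Codon 6 UUU (Phe): third position 2-fold.
Codon 7 CCA (Pro): third position 4-fold.
Four-fold degenerate third positions: 4.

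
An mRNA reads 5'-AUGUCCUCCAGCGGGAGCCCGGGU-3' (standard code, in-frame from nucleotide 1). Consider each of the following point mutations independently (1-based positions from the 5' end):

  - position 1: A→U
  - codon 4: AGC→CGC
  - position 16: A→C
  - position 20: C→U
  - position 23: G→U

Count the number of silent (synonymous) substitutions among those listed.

Codon 1: AUG (Met) → UUG (Leu) — missense.
Codon 4: AGC (Ser) → CGC (Arg) — missense.
Codon 6: AGC (Ser) → CGC (Arg) — missense.
Codon 7: CCG (Pro) → CUG (Leu) — missense.
Codon 8: GGU (Gly) → GUU (Val) — missense.
Synonymous: 0 of 5.

0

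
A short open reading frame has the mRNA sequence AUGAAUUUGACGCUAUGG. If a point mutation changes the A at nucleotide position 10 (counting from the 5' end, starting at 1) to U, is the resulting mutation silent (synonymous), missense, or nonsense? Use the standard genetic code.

Position 10 falls in codon 4: ACG → Thr.
After the substitution the codon is UCG → Ser.
Thr ≠ Ser, so this is a missense mutation.

missense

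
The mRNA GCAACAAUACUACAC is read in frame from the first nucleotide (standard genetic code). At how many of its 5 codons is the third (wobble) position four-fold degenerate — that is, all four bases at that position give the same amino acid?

3

Codon 1 GCA (Ala): third position 4-fold.
Codon 2 ACA (Thr): third position 4-fold.
Codon 3 AUA (Ile): third position 3-fold.
Codon 4 CUA (Leu): third position 4-fold.
Codon 5 CAC (His): third position 2-fold.
Four-fold degenerate third positions: 3.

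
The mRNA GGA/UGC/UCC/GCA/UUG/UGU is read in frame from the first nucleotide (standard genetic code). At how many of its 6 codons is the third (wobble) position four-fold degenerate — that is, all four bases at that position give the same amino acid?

Codon 1 GGA (Gly): third position 4-fold.
Codon 2 UGC (Cys): third position 2-fold.
Codon 3 UCC (Ser): third position 4-fold.
Codon 4 GCA (Ala): third position 4-fold.
Codon 5 UUG (Leu): third position 2-fold.
Codon 6 UGU (Cys): third position 2-fold.
Four-fold degenerate third positions: 3.

3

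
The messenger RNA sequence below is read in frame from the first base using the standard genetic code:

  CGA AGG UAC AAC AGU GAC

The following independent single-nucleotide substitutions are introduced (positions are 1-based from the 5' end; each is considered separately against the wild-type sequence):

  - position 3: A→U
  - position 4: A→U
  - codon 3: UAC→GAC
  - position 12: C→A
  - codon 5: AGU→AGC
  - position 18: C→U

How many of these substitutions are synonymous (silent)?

3

Codon 1: CGA (Arg) → CGU (Arg) — synonymous.
Codon 2: AGG (Arg) → UGG (Trp) — missense.
Codon 3: UAC (Tyr) → GAC (Asp) — missense.
Codon 4: AAC (Asn) → AAA (Lys) — missense.
Codon 5: AGU (Ser) → AGC (Ser) — synonymous.
Codon 6: GAC (Asp) → GAU (Asp) — synonymous.
Synonymous: 3 of 6.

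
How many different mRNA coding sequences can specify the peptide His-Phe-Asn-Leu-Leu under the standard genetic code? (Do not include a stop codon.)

His: 2 codons.
Phe: 2 codons.
Asn: 2 codons.
Leu: 6 codons.
Leu: 6 codons.
2 × 2 × 2 × 6 × 6 = 288.

288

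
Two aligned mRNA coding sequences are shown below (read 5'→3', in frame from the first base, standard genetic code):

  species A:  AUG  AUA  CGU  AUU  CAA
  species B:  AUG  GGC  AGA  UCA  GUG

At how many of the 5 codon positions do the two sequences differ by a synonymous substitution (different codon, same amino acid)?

Codon 1: AUG Met / AUG Met — identical.
Codon 2: AUA Ile / GGC Gly — nonsynonymous.
Codon 3: CGU Arg / AGA Arg — synonymous.
Codon 4: AUU Ile / UCA Ser — nonsynonymous.
Codon 5: CAA Gln / GUG Val — nonsynonymous.
Synonymous differences: 1.

1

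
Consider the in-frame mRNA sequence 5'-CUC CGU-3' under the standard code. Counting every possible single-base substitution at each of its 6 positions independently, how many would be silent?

Codon 1 (CUC, Leu): 3 synonymous substitutions.
Codon 2 (CGU, Arg): 3 synonymous substitutions.
Total: 3 + 3 = 6.

6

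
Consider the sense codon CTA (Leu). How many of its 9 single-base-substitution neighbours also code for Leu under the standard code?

4

Position 1: TTA → 1 synonymous.
Position 2: none → 0 synonymous.
Position 3: CTT, CTC, CTG → 3 synonymous.
Total: 1 + 0 + 3 = 4.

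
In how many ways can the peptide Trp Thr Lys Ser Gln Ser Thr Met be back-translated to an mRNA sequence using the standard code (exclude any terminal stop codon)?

Trp: 1 codon.
Thr: 4 codons.
Lys: 2 codons.
Ser: 6 codons.
Gln: 2 codons.
Ser: 6 codons.
Thr: 4 codons.
Met: 1 codon.
1 × 4 × 2 × 6 × 2 × 6 × 4 × 1 = 2304.

2304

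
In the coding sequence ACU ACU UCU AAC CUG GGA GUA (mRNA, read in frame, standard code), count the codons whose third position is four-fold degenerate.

Codon 1 ACU (Thr): third position 4-fold.
Codon 2 ACU (Thr): third position 4-fold.
Codon 3 UCU (Ser): third position 4-fold.
Codon 4 AAC (Asn): third position 2-fold.
Codon 5 CUG (Leu): third position 4-fold.
Codon 6 GGA (Gly): third position 4-fold.
Codon 7 GUA (Val): third position 4-fold.
Four-fold degenerate third positions: 6.

6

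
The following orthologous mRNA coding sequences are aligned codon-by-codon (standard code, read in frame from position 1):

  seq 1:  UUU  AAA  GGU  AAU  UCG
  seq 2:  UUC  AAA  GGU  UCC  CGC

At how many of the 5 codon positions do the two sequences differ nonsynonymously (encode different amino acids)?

2

Codon 1: UUU Phe / UUC Phe — synonymous.
Codon 2: AAA Lys / AAA Lys — identical.
Codon 3: GGU Gly / GGU Gly — identical.
Codon 4: AAU Asn / UCC Ser — nonsynonymous.
Codon 5: UCG Ser / CGC Arg — nonsynonymous.
Nonsynonymous differences: 2.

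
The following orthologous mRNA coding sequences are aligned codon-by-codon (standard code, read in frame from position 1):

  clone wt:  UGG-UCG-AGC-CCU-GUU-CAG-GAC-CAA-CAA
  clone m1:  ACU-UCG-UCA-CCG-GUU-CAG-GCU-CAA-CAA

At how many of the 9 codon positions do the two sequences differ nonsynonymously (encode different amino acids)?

2

Codon 1: UGG Trp / ACU Thr — nonsynonymous.
Codon 2: UCG Ser / UCG Ser — identical.
Codon 3: AGC Ser / UCA Ser — synonymous.
Codon 4: CCU Pro / CCG Pro — synonymous.
Codon 5: GUU Val / GUU Val — identical.
Codon 6: CAG Gln / CAG Gln — identical.
Codon 7: GAC Asp / GCU Ala — nonsynonymous.
Codon 8: CAA Gln / CAA Gln — identical.
Codon 9: CAA Gln / CAA Gln — identical.
Nonsynonymous differences: 2.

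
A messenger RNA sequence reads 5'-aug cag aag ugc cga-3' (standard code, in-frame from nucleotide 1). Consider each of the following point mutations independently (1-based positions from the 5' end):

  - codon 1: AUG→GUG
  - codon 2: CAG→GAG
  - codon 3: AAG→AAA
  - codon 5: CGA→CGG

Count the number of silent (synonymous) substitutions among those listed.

2

Codon 1: AUG (Met) → GUG (Val) — missense.
Codon 2: CAG (Gln) → GAG (Glu) — missense.
Codon 3: AAG (Lys) → AAA (Lys) — synonymous.
Codon 5: CGA (Arg) → CGG (Arg) — synonymous.
Synonymous: 2 of 4.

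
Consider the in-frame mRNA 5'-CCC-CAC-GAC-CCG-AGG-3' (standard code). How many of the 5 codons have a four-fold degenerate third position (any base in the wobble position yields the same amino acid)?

2

Codon 1 CCC (Pro): third position 4-fold.
Codon 2 CAC (His): third position 2-fold.
Codon 3 GAC (Asp): third position 2-fold.
Codon 4 CCG (Pro): third position 4-fold.
Codon 5 AGG (Arg): third position 2-fold.
Four-fold degenerate third positions: 2.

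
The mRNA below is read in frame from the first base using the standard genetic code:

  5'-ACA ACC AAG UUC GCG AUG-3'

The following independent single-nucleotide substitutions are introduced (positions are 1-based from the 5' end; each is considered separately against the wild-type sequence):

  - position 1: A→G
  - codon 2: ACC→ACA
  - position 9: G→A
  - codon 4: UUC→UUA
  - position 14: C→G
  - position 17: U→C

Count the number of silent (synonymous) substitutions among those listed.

2

Codon 1: ACA (Thr) → GCA (Ala) — missense.
Codon 2: ACC (Thr) → ACA (Thr) — synonymous.
Codon 3: AAG (Lys) → AAA (Lys) — synonymous.
Codon 4: UUC (Phe) → UUA (Leu) — missense.
Codon 5: GCG (Ala) → GGG (Gly) — missense.
Codon 6: AUG (Met) → ACG (Thr) — missense.
Synonymous: 2 of 6.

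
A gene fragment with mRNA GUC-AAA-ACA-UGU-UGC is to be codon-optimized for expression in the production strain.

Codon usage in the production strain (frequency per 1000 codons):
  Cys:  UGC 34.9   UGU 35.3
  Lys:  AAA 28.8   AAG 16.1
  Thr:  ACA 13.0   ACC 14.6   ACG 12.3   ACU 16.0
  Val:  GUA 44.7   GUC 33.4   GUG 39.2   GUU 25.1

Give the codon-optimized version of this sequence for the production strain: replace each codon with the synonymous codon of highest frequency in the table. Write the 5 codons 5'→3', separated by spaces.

Codon 1 (Val): best is GUA at 44.7.
Codon 2 (Lys): best is AAA at 28.8.
Codon 3 (Thr): best is ACU at 16.0.
Codon 4 (Cys): best is UGU at 35.3.
Codon 5 (Cys): best is UGU at 35.3.

GUA AAA ACU UGU UGU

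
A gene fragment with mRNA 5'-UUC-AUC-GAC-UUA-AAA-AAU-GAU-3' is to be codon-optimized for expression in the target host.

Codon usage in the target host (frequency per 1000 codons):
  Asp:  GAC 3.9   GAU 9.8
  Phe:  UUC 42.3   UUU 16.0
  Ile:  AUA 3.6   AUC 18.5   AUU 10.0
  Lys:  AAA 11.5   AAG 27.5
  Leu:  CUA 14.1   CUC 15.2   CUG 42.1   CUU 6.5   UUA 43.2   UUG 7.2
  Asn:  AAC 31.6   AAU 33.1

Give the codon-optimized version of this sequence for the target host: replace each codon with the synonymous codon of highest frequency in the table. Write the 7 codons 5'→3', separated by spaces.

UUC AUC GAU UUA AAG AAU GAU

Codon 1 (Phe): best is UUC at 42.3.
Codon 2 (Ile): best is AUC at 18.5.
Codon 3 (Asp): best is GAU at 9.8.
Codon 4 (Leu): best is UUA at 43.2.
Codon 5 (Lys): best is AAG at 27.5.
Codon 6 (Asn): best is AAU at 33.1.
Codon 7 (Asp): best is GAU at 9.8.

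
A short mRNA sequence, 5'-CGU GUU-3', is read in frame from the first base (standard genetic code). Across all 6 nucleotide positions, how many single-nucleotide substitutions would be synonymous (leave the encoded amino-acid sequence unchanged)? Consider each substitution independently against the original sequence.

6

Codon 1 (CGU, Arg): 3 synonymous substitutions.
Codon 2 (GUU, Val): 3 synonymous substitutions.
Total: 3 + 3 = 6.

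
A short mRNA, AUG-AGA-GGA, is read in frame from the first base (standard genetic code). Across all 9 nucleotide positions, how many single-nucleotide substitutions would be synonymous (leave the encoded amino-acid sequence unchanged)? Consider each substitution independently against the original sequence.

5

Codon 1 (AUG, Met): 0 synonymous substitutions.
Codon 2 (AGA, Arg): 2 synonymous substitutions.
Codon 3 (GGA, Gly): 3 synonymous substitutions.
Total: 0 + 2 + 3 = 5.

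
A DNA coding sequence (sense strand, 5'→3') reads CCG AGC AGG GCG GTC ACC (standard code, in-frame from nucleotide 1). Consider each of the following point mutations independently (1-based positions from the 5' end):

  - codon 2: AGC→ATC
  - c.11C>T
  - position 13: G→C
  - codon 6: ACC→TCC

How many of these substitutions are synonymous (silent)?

Codon 2: AGC (Ser) → ATC (Ile) — missense.
Codon 4: GCG (Ala) → GTG (Val) — missense.
Codon 5: GTC (Val) → CTC (Leu) — missense.
Codon 6: ACC (Thr) → TCC (Ser) — missense.
Synonymous: 0 of 4.

0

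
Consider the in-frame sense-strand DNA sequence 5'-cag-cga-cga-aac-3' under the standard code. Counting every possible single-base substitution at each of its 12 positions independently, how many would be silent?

Codon 1 (CAG, Gln): 1 synonymous substitution.
Codon 2 (CGA, Arg): 4 synonymous substitutions.
Codon 3 (CGA, Arg): 4 synonymous substitutions.
Codon 4 (AAC, Asn): 1 synonymous substitution.
Total: 1 + 4 + 4 + 1 = 10.

10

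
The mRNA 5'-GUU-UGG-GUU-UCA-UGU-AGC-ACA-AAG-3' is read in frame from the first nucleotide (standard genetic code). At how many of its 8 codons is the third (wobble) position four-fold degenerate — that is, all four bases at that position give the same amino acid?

4

Codon 1 GUU (Val): third position 4-fold.
Codon 2 UGG (Trp): third position 1-fold.
Codon 3 GUU (Val): third position 4-fold.
Codon 4 UCA (Ser): third position 4-fold.
Codon 5 UGU (Cys): third position 2-fold.
Codon 6 AGC (Ser): third position 2-fold.
Codon 7 ACA (Thr): third position 4-fold.
Codon 8 AAG (Lys): third position 2-fold.
Four-fold degenerate third positions: 4.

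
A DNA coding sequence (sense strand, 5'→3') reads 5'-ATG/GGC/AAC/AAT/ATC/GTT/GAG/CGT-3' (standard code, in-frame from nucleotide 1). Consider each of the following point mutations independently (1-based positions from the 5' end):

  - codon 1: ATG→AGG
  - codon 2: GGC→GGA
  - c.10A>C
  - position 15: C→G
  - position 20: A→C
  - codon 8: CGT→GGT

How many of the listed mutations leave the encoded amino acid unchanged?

Codon 1: ATG (Met) → AGG (Arg) — missense.
Codon 2: GGC (Gly) → GGA (Gly) — synonymous.
Codon 4: AAT (Asn) → CAT (His) — missense.
Codon 5: ATC (Ile) → ATG (Met) — missense.
Codon 7: GAG (Glu) → GCG (Ala) — missense.
Codon 8: CGT (Arg) → GGT (Gly) — missense.
Synonymous: 1 of 6.

1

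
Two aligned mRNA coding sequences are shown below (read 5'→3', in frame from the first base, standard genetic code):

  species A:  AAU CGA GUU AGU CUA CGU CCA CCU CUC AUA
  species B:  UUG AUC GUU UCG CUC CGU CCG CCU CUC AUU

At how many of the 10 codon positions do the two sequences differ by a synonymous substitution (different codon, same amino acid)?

4

Codon 1: AAU Asn / UUG Leu — nonsynonymous.
Codon 2: CGA Arg / AUC Ile — nonsynonymous.
Codon 3: GUU Val / GUU Val — identical.
Codon 4: AGU Ser / UCG Ser — synonymous.
Codon 5: CUA Leu / CUC Leu — synonymous.
Codon 6: CGU Arg / CGU Arg — identical.
Codon 7: CCA Pro / CCG Pro — synonymous.
Codon 8: CCU Pro / CCU Pro — identical.
Codon 9: CUC Leu / CUC Leu — identical.
Codon 10: AUA Ile / AUU Ile — synonymous.
Synonymous differences: 4.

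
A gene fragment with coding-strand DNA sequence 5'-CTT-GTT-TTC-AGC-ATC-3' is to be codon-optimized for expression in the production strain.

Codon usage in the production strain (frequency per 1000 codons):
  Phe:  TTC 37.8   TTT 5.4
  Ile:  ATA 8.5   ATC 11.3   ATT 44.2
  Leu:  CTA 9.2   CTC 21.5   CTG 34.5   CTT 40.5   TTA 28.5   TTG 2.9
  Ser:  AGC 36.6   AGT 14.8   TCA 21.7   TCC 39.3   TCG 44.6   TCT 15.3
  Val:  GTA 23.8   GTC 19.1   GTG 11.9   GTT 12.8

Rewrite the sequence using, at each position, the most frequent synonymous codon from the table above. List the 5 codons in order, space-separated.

Codon 1 (Leu): best is CTT at 40.5.
Codon 2 (Val): best is GTA at 23.8.
Codon 3 (Phe): best is TTC at 37.8.
Codon 4 (Ser): best is TCG at 44.6.
Codon 5 (Ile): best is ATT at 44.2.

CTT GTA TTC TCG ATT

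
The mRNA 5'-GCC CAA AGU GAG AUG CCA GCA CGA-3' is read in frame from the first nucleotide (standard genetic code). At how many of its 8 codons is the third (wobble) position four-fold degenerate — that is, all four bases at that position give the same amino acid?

Codon 1 GCC (Ala): third position 4-fold.
Codon 2 CAA (Gln): third position 2-fold.
Codon 3 AGU (Ser): third position 2-fold.
Codon 4 GAG (Glu): third position 2-fold.
Codon 5 AUG (Met): third position 1-fold.
Codon 6 CCA (Pro): third position 4-fold.
Codon 7 GCA (Ala): third position 4-fold.
Codon 8 CGA (Arg): third position 4-fold.
Four-fold degenerate third positions: 4.

4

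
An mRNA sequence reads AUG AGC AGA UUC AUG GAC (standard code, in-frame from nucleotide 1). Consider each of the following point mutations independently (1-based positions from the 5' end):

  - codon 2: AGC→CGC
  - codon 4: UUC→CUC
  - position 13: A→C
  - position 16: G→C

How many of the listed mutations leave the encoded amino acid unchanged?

0

Codon 2: AGC (Ser) → CGC (Arg) — missense.
Codon 4: UUC (Phe) → CUC (Leu) — missense.
Codon 5: AUG (Met) → CUG (Leu) — missense.
Codon 6: GAC (Asp) → CAC (His) — missense.
Synonymous: 0 of 4.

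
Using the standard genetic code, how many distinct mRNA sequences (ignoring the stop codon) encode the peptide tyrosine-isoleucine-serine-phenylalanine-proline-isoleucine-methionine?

Tyr: 2 codons.
Ile: 3 codons.
Ser: 6 codons.
Phe: 2 codons.
Pro: 4 codons.
Ile: 3 codons.
Met: 1 codon.
2 × 3 × 6 × 2 × 4 × 3 × 1 = 864.

864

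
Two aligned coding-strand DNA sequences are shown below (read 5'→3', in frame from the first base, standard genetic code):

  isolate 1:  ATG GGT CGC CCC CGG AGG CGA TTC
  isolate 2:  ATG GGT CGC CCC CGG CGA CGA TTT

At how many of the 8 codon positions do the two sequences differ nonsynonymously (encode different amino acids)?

0

Codon 1: ATG Met / ATG Met — identical.
Codon 2: GGT Gly / GGT Gly — identical.
Codon 3: CGC Arg / CGC Arg — identical.
Codon 4: CCC Pro / CCC Pro — identical.
Codon 5: CGG Arg / CGG Arg — identical.
Codon 6: AGG Arg / CGA Arg — synonymous.
Codon 7: CGA Arg / CGA Arg — identical.
Codon 8: TTC Phe / TTT Phe — synonymous.
Nonsynonymous differences: 0.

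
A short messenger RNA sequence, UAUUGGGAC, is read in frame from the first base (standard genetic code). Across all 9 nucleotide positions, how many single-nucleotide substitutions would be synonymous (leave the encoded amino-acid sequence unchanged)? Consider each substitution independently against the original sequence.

Codon 1 (UAU, Tyr): 1 synonymous substitution.
Codon 2 (UGG, Trp): 0 synonymous substitutions.
Codon 3 (GAC, Asp): 1 synonymous substitution.
Total: 1 + 0 + 1 = 2.

2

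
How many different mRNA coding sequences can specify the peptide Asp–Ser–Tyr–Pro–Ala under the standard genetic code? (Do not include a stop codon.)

384

Asp: 2 codons.
Ser: 6 codons.
Tyr: 2 codons.
Pro: 4 codons.
Ala: 4 codons.
2 × 6 × 2 × 4 × 4 = 384.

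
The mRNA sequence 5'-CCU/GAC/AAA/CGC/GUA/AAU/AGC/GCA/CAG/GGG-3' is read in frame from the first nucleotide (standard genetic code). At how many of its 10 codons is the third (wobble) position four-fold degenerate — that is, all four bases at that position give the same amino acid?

5

Codon 1 CCU (Pro): third position 4-fold.
Codon 2 GAC (Asp): third position 2-fold.
Codon 3 AAA (Lys): third position 2-fold.
Codon 4 CGC (Arg): third position 4-fold.
Codon 5 GUA (Val): third position 4-fold.
Codon 6 AAU (Asn): third position 2-fold.
Codon 7 AGC (Ser): third position 2-fold.
Codon 8 GCA (Ala): third position 4-fold.
Codon 9 CAG (Gln): third position 2-fold.
Codon 10 GGG (Gly): third position 4-fold.
Four-fold degenerate third positions: 5.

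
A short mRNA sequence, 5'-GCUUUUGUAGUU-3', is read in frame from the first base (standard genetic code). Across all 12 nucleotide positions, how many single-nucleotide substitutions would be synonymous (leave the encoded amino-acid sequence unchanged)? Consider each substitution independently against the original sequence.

Codon 1 (GCU, Ala): 3 synonymous substitutions.
Codon 2 (UUU, Phe): 1 synonymous substitution.
Codon 3 (GUA, Val): 3 synonymous substitutions.
Codon 4 (GUU, Val): 3 synonymous substitutions.
Total: 3 + 1 + 3 + 3 = 10.

10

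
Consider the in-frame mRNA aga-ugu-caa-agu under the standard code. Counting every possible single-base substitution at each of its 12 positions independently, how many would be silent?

5

Codon 1 (AGA, Arg): 2 synonymous substitutions.
Codon 2 (UGU, Cys): 1 synonymous substitution.
Codon 3 (CAA, Gln): 1 synonymous substitution.
Codon 4 (AGU, Ser): 1 synonymous substitution.
Total: 2 + 1 + 1 + 1 = 5.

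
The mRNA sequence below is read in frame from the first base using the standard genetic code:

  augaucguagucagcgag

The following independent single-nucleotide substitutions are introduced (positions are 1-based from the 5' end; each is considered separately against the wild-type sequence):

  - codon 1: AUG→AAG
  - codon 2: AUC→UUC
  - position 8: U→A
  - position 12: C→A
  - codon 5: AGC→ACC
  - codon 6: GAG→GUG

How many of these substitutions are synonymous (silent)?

Codon 1: AUG (Met) → AAG (Lys) — missense.
Codon 2: AUC (Ile) → UUC (Phe) — missense.
Codon 3: GUA (Val) → GAA (Glu) — missense.
Codon 4: GUC (Val) → GUA (Val) — synonymous.
Codon 5: AGC (Ser) → ACC (Thr) — missense.
Codon 6: GAG (Glu) → GUG (Val) — missense.
Synonymous: 1 of 6.

1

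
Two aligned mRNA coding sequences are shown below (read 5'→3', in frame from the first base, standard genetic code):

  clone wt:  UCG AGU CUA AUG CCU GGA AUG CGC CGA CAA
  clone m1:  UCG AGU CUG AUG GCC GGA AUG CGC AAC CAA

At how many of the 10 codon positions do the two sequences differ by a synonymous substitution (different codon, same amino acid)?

Codon 1: UCG Ser / UCG Ser — identical.
Codon 2: AGU Ser / AGU Ser — identical.
Codon 3: CUA Leu / CUG Leu — synonymous.
Codon 4: AUG Met / AUG Met — identical.
Codon 5: CCU Pro / GCC Ala — nonsynonymous.
Codon 6: GGA Gly / GGA Gly — identical.
Codon 7: AUG Met / AUG Met — identical.
Codon 8: CGC Arg / CGC Arg — identical.
Codon 9: CGA Arg / AAC Asn — nonsynonymous.
Codon 10: CAA Gln / CAA Gln — identical.
Synonymous differences: 1.

1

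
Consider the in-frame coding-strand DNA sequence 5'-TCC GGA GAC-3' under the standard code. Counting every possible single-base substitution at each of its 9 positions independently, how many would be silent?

7

Codon 1 (TCC, Ser): 3 synonymous substitutions.
Codon 2 (GGA, Gly): 3 synonymous substitutions.
Codon 3 (GAC, Asp): 1 synonymous substitution.
Total: 3 + 3 + 1 = 7.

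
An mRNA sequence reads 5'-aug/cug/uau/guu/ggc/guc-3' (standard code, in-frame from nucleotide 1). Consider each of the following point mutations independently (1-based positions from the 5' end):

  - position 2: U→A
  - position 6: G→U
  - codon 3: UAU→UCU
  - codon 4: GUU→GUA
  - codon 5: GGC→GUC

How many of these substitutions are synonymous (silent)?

2

Codon 1: AUG (Met) → AAG (Lys) — missense.
Codon 2: CUG (Leu) → CUU (Leu) — synonymous.
Codon 3: UAU (Tyr) → UCU (Ser) — missense.
Codon 4: GUU (Val) → GUA (Val) — synonymous.
Codon 5: GGC (Gly) → GUC (Val) — missense.
Synonymous: 2 of 5.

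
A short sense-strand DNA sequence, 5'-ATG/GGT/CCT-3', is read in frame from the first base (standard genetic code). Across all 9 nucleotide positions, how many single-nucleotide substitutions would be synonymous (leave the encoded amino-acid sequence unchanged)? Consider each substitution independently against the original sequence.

Codon 1 (ATG, Met): 0 synonymous substitutions.
Codon 2 (GGT, Gly): 3 synonymous substitutions.
Codon 3 (CCT, Pro): 3 synonymous substitutions.
Total: 0 + 3 + 3 = 6.

6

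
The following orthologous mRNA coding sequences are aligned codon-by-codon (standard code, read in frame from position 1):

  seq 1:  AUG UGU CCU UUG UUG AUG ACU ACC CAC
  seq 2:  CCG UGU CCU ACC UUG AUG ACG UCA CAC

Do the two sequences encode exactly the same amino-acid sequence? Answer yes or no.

no

Codon 1: AUG Met / CCG Pro — nonsynonymous.
Codon 2: UGU Cys / UGU Cys — identical.
Codon 3: CCU Pro / CCU Pro — identical.
Codon 4: UUG Leu / ACC Thr — nonsynonymous.
Codon 5: UUG Leu / UUG Leu — identical.
Codon 6: AUG Met / AUG Met — identical.
Codon 7: ACU Thr / ACG Thr — synonymous.
Codon 8: ACC Thr / UCA Ser — nonsynonymous.
Codon 9: CAC His / CAC His — identical.
Nonsynonymous differences: 3 → different protein.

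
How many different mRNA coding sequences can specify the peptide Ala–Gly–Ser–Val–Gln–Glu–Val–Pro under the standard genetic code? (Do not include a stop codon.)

24576

Ala: 4 codons.
Gly: 4 codons.
Ser: 6 codons.
Val: 4 codons.
Gln: 2 codons.
Glu: 2 codons.
Val: 4 codons.
Pro: 4 codons.
4 × 4 × 6 × 4 × 2 × 2 × 4 × 4 = 24576.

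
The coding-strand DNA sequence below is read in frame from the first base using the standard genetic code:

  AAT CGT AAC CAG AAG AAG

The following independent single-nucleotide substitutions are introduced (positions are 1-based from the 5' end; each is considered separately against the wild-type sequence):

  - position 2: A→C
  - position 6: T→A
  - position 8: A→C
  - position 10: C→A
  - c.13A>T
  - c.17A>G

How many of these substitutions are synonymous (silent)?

1

Codon 1: AAT (Asn) → ACT (Thr) — missense.
Codon 2: CGT (Arg) → CGA (Arg) — synonymous.
Codon 3: AAC (Asn) → ACC (Thr) — missense.
Codon 4: CAG (Gln) → AAG (Lys) — missense.
Codon 5: AAG (Lys) → TAG (Stop) — nonsense.
Codon 6: AAG (Lys) → AGG (Arg) — missense.
Synonymous: 1 of 6.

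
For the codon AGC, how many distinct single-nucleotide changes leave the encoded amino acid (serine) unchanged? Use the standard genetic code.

Position 1: none → 0 synonymous.
Position 2: none → 0 synonymous.
Position 3: AGU → 1 synonymous.
Total: 0 + 0 + 1 = 1.

1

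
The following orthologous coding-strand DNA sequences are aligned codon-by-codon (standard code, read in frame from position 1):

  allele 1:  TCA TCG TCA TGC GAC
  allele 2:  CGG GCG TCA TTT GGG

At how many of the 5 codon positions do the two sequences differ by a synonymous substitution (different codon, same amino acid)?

0

Codon 1: TCA Ser / CGG Arg — nonsynonymous.
Codon 2: TCG Ser / GCG Ala — nonsynonymous.
Codon 3: TCA Ser / TCA Ser — identical.
Codon 4: TGC Cys / TTT Phe — nonsynonymous.
Codon 5: GAC Asp / GGG Gly — nonsynonymous.
Synonymous differences: 0.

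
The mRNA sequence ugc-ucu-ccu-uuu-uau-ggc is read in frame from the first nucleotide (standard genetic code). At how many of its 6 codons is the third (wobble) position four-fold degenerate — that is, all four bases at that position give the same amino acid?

3

Codon 1 UGC (Cys): third position 2-fold.
Codon 2 UCU (Ser): third position 4-fold.
Codon 3 CCU (Pro): third position 4-fold.
Codon 4 UUU (Phe): third position 2-fold.
Codon 5 UAU (Tyr): third position 2-fold.
Codon 6 GGC (Gly): third position 4-fold.
Four-fold degenerate third positions: 3.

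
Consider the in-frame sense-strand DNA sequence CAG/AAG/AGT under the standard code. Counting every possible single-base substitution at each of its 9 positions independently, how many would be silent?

3

Codon 1 (CAG, Gln): 1 synonymous substitution.
Codon 2 (AAG, Lys): 1 synonymous substitution.
Codon 3 (AGT, Ser): 1 synonymous substitution.
Total: 1 + 1 + 1 = 3.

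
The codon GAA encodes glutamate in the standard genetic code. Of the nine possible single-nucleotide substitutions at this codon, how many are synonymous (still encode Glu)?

1

Position 1: none → 0 synonymous.
Position 2: none → 0 synonymous.
Position 3: GAG → 1 synonymous.
Total: 0 + 0 + 1 = 1.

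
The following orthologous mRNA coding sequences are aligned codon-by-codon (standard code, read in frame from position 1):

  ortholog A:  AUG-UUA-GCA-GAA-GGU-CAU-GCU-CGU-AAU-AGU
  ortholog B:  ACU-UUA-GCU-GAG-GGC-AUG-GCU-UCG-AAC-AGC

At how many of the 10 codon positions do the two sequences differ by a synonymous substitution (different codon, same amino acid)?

5

Codon 1: AUG Met / ACU Thr — nonsynonymous.
Codon 2: UUA Leu / UUA Leu — identical.
Codon 3: GCA Ala / GCU Ala — synonymous.
Codon 4: GAA Glu / GAG Glu — synonymous.
Codon 5: GGU Gly / GGC Gly — synonymous.
Codon 6: CAU His / AUG Met — nonsynonymous.
Codon 7: GCU Ala / GCU Ala — identical.
Codon 8: CGU Arg / UCG Ser — nonsynonymous.
Codon 9: AAU Asn / AAC Asn — synonymous.
Codon 10: AGU Ser / AGC Ser — synonymous.
Synonymous differences: 5.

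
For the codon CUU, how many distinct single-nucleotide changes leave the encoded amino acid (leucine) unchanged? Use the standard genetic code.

3

Position 1: none → 0 synonymous.
Position 2: none → 0 synonymous.
Position 3: CUC, CUA, CUG → 3 synonymous.
Total: 0 + 0 + 3 = 3.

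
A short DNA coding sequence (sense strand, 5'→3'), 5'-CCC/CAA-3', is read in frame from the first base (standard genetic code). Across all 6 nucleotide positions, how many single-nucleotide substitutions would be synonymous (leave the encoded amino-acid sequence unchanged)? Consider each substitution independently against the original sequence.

Codon 1 (CCC, Pro): 3 synonymous substitutions.
Codon 2 (CAA, Gln): 1 synonymous substitution.
Total: 3 + 1 = 4.

4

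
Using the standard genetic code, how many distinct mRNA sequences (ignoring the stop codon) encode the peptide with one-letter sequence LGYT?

192

Leu: 6 codons.
Gly: 4 codons.
Tyr: 2 codons.
Thr: 4 codons.
6 × 4 × 2 × 4 = 192.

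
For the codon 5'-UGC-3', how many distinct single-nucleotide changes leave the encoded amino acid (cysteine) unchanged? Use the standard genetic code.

1

Position 1: none → 0 synonymous.
Position 2: none → 0 synonymous.
Position 3: UGU → 1 synonymous.
Total: 0 + 0 + 1 = 1.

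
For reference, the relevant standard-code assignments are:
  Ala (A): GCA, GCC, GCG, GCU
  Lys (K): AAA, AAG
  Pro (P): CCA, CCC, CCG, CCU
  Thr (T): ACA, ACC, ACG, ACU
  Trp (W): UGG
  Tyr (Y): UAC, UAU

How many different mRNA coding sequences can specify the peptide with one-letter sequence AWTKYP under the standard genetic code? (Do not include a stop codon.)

Ala: 4 codons.
Trp: 1 codon.
Thr: 4 codons.
Lys: 2 codons.
Tyr: 2 codons.
Pro: 4 codons.
4 × 1 × 4 × 2 × 2 × 4 = 256.

256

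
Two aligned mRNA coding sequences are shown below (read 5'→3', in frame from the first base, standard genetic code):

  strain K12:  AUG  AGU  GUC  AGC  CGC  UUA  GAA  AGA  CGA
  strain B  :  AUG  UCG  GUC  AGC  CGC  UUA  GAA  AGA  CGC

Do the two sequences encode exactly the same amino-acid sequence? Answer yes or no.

Codon 1: AUG Met / AUG Met — identical.
Codon 2: AGU Ser / UCG Ser — synonymous.
Codon 3: GUC Val / GUC Val — identical.
Codon 4: AGC Ser / AGC Ser — identical.
Codon 5: CGC Arg / CGC Arg — identical.
Codon 6: UUA Leu / UUA Leu — identical.
Codon 7: GAA Glu / GAA Glu — identical.
Codon 8: AGA Arg / AGA Arg — identical.
Codon 9: CGA Arg / CGC Arg — synonymous.
Nonsynonymous differences: 0 → same protein.

yes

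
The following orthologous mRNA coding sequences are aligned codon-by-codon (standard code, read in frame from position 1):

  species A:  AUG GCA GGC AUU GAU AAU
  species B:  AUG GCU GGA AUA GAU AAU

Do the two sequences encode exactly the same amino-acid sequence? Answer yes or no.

yes

Codon 1: AUG Met / AUG Met — identical.
Codon 2: GCA Ala / GCU Ala — synonymous.
Codon 3: GGC Gly / GGA Gly — synonymous.
Codon 4: AUU Ile / AUA Ile — synonymous.
Codon 5: GAU Asp / GAU Asp — identical.
Codon 6: AAU Asn / AAU Asn — identical.
Nonsynonymous differences: 0 → same protein.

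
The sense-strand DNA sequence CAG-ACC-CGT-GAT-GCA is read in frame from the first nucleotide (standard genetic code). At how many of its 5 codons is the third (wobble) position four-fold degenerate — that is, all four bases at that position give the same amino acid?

3

Codon 1 CAG (Gln): third position 2-fold.
Codon 2 ACC (Thr): third position 4-fold.
Codon 3 CGT (Arg): third position 4-fold.
Codon 4 GAT (Asp): third position 2-fold.
Codon 5 GCA (Ala): third position 4-fold.
Four-fold degenerate third positions: 3.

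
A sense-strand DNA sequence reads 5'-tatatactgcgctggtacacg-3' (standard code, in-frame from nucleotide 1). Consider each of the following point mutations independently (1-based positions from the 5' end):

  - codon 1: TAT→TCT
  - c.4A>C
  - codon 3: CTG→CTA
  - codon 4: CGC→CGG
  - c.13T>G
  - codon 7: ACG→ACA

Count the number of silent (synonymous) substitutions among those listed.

Codon 1: TAT (Tyr) → TCT (Ser) — missense.
Codon 2: ATA (Ile) → CTA (Leu) — missense.
Codon 3: CTG (Leu) → CTA (Leu) — synonymous.
Codon 4: CGC (Arg) → CGG (Arg) — synonymous.
Codon 5: TGG (Trp) → GGG (Gly) — missense.
Codon 7: ACG (Thr) → ACA (Thr) — synonymous.
Synonymous: 3 of 6.

3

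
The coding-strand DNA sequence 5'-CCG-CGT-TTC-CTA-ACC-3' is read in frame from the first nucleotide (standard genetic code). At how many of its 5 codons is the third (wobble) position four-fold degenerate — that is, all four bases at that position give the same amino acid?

Codon 1 CCG (Pro): third position 4-fold.
Codon 2 CGT (Arg): third position 4-fold.
Codon 3 TTC (Phe): third position 2-fold.
Codon 4 CTA (Leu): third position 4-fold.
Codon 5 ACC (Thr): third position 4-fold.
Four-fold degenerate third positions: 4.

4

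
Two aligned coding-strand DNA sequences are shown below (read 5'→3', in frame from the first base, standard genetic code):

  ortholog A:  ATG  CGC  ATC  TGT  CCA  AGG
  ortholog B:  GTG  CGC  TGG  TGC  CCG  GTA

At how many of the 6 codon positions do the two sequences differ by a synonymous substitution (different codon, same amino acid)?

Codon 1: ATG Met / GTG Val — nonsynonymous.
Codon 2: CGC Arg / CGC Arg — identical.
Codon 3: ATC Ile / TGG Trp — nonsynonymous.
Codon 4: TGT Cys / TGC Cys — synonymous.
Codon 5: CCA Pro / CCG Pro — synonymous.
Codon 6: AGG Arg / GTA Val — nonsynonymous.
Synonymous differences: 2.

2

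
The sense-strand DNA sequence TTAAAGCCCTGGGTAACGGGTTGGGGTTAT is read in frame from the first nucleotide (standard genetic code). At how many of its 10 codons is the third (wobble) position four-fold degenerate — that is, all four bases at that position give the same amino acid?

5

Codon 1 TTA (Leu): third position 2-fold.
Codon 2 AAG (Lys): third position 2-fold.
Codon 3 CCC (Pro): third position 4-fold.
Codon 4 TGG (Trp): third position 1-fold.
Codon 5 GTA (Val): third position 4-fold.
Codon 6 ACG (Thr): third position 4-fold.
Codon 7 GGT (Gly): third position 4-fold.
Codon 8 TGG (Trp): third position 1-fold.
Codon 9 GGT (Gly): third position 4-fold.
Codon 10 TAT (Tyr): third position 2-fold.
Four-fold degenerate third positions: 5.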